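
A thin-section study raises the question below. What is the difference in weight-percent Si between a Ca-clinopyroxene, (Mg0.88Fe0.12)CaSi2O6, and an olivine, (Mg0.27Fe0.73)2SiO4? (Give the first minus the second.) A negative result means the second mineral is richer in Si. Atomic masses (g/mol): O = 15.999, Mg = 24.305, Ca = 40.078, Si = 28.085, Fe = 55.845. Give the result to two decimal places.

10.45 percentage points

M((Mg0.88Fe0.12)CaSi2O6) = 220.332 g/mol, so wt% Si = 56.170/220.332 × 100 = 25.49%.
M((Mg0.27Fe0.73)2SiO4) = 186.739 g/mol, so wt% Si = 28.085/186.739 × 100 = 15.04%.
25.49 − 15.04 = 10.45 pp.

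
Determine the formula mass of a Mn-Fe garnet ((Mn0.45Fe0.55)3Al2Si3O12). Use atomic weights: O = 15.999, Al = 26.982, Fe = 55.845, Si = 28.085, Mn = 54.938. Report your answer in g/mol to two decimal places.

496.52 g/mol

M = 1.35·54.938 + 1.65·55.845 + 2·26.982 + 3·28.085 + 12·15.999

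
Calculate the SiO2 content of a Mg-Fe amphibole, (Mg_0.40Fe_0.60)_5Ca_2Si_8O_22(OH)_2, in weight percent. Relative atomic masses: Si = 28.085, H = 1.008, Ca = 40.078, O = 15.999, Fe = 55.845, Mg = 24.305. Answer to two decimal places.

53.00 wt%

Molar mass of (Mg_0.40Fe_0.60)_5Ca_2Si_8O_22(OH)_2 = 2*24.305 + 3*55.845 + 2*40.078 + 8*28.085 + 24*15.999 + 2*1.008 = 906.973 g/mol.
Each formula unit contains 8 Si, equivalent to 8/1 = 8.0000 mol SiO2.
M(SiO2) = 1×28.085 + 2×15.999 = 60.083 g/mol.
Mass of SiO2 per formula unit = 8.0000 × 60.083 = 480.664 g.
SiO2 wt% = 480.664 / 906.973 × 100 = 53.00%.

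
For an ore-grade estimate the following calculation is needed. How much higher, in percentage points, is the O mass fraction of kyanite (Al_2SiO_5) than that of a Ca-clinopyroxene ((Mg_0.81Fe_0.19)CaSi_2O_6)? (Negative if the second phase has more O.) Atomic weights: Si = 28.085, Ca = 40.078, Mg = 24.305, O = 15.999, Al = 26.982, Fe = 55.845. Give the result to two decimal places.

M(Al_2SiO_5) = 162.044 g/mol, so wt% O = 79.995/162.044 × 100 = 49.37%.
M((Mg_0.81Fe_0.19)CaSi_2O_6) = 222.540 g/mol, so wt% O = 95.994/222.540 × 100 = 43.14%.
49.37 − 43.14 = 6.23 pp.

6.23 percentage points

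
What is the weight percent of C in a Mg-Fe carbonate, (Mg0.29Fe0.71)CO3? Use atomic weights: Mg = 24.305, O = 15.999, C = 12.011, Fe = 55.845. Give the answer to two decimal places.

Formula mass = 0.29*24.305 + 0.71*55.845 + 1*12.011 + 3*15.999 = 106.706 g/mol, of which 12.011 g is C.
So C makes up 12.011/106.706 = 0.1126 of the mass, i.e. 11.26%.

11.26 wt%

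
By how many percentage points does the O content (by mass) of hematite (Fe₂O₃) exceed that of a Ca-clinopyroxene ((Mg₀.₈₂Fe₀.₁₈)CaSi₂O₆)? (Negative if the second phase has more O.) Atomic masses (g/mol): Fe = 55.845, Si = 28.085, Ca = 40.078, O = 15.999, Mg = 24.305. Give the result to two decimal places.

O in Fe₂O₃: molar mass 159.687 g/mol; 3×15.999 = 47.997 g → 30.06 wt%.
O in (Mg₀.₈₂Fe₀.₁₈)CaSi₂O₆: molar mass 222.224 g/mol; 6×15.999 = 95.994 g → 43.20 wt%.
Difference = 30.06 − 43.20 = -13.14 percentage points.

-13.14 percentage points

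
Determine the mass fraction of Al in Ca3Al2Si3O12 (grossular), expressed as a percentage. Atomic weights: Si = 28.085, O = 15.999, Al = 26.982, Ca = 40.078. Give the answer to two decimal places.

11.98 weight percent

Molar mass of Ca3Al2Si3O12: 3·40.078 + 2·26.982 + 3·28.085 + 12·15.999 = 450.441 g/mol.
Mass of Al per formula unit: 2 × 26.982 = 53.964 g.
Weight fraction Al = 53.964 / 450.441 = 0.1198.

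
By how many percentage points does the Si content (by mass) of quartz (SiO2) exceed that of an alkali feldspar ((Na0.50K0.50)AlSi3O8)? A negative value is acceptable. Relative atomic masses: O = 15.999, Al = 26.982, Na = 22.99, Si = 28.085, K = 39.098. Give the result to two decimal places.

15.57 percentage points

M(SiO2) = 60.083 g/mol, so wt% Si = 28.085/60.083 × 100 = 46.74%.
M((Na0.50K0.50)AlSi3O8) = 270.273 g/mol, so wt% Si = 84.255/270.273 × 100 = 31.17%.
46.74 − 31.17 = 15.57 pp.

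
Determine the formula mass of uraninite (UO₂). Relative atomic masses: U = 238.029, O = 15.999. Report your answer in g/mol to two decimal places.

270.03 g/mol

The formula mass is the sum 1·238.029 + 2·15.999.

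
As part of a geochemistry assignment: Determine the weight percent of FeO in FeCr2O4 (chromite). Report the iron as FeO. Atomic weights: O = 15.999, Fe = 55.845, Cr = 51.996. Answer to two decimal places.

M(FeCr2O4) = 223.833 g/mol; M(FeO) = 71.844 g/mol.
Moles FeO per formula unit = 1 Fe ÷ 1 = 1.0000.
FeO fraction = (1.0000 × 71.844) / 223.833 = 71.844/223.833 = 0.3210.

32.10 wt%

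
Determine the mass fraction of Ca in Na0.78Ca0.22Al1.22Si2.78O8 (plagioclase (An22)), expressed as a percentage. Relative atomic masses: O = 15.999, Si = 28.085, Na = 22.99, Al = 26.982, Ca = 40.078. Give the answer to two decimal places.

Molar mass of Na0.78Ca0.22Al1.22Si2.78O8: 0.78·22.99 + 0.22·40.078 + 1.22·26.982 + 2.78·28.085 + 8·15.999 = 265.736 g/mol.
Mass of Ca per formula unit: 0.22 × 40.078 = 8.817 g.
Weight fraction Ca = 8.817 / 265.736 = 0.0332.

3.32 wt%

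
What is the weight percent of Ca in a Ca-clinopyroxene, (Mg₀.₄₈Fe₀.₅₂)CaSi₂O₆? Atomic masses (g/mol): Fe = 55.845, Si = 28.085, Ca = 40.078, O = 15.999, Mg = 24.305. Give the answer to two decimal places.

M((Mg₀.₄₈Fe₀.₅₂)CaSi₂O₆) = 232.948 g/mol.
Ca contributes 1 × 40.078 = 40.078 g per mole.
40.078/232.948 = 0.1720 → 17.20%.

17.20 wt%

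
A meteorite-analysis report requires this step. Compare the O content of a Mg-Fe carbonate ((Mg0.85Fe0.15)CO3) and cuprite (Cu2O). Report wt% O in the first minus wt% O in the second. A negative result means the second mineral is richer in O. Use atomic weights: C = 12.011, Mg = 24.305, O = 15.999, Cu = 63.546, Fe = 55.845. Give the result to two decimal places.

O in (Mg0.85Fe0.15)CO3: molar mass 89.044 g/mol; 3×15.999 = 47.997 g → 53.90 wt%.
O in Cu2O: molar mass 143.091 g/mol; 1×15.999 = 15.999 g → 11.18 wt%.
Difference = 53.90 − 11.18 = 42.72 percentage points.

42.72 percentage points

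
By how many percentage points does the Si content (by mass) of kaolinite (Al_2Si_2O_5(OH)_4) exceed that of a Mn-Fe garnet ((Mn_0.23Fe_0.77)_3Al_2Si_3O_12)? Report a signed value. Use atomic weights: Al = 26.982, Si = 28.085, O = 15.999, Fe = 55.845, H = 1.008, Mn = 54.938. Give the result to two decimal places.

4.81 percentage points

First mineral: 56.170 g Si in 258.157 g formula = 21.76 wt% Si.
Second mineral: 84.255 g Si in 497.116 g formula = 16.95 wt% Si.
21.76% − 16.95% gives a difference of 4.81 percentage points.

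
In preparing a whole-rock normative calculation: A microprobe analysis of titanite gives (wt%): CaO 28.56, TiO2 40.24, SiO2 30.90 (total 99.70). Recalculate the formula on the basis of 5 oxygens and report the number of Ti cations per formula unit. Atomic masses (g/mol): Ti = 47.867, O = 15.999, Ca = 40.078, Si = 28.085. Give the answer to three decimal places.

0.990 Ti apfu

CaO (M=56.077): mol = 0.50930; Ca = 0.50930, O = 0.50930.
TiO2 (M=79.865): mol = 0.50385; Ti = 0.50385, O = 1.00770.
SiO2 (M=60.083): mol = 0.51429; Si = 0.51429, O = 1.02858.
ΣO = 2.54558; factor = 5/ΣO = 1.96419.
Ti apfu = 0.50385 × 1.96419 = 0.990.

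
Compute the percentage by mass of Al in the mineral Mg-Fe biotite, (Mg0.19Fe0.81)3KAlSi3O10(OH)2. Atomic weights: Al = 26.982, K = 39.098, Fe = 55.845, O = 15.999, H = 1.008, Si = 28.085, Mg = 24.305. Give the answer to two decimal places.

5.46 mass %

M((Mg0.19Fe0.81)3KAlSi3O10(OH)2) = 493.896 g/mol.
Al contributes 1 × 26.982 = 26.982 g per mole.
26.982/493.896 = 0.0546 → 5.46%.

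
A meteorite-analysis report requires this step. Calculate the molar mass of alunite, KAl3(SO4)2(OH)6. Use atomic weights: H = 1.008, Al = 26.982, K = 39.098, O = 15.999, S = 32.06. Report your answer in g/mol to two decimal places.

M = 1*39.098 + 3*26.982 + 2*32.06 + 14*15.999 + 6*1.008

414.20 g/mol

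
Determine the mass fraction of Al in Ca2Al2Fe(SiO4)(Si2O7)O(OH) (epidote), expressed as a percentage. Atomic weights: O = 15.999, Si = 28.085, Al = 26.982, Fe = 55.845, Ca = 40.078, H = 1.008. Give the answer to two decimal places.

11.17 wt%

M(Ca2Al2Fe(SiO4)(Si2O7)O(OH)) = 483.215 g/mol.
Al contributes 2 × 26.982 = 53.964 g per mole.
53.964/483.215 = 0.1117 → 11.17%.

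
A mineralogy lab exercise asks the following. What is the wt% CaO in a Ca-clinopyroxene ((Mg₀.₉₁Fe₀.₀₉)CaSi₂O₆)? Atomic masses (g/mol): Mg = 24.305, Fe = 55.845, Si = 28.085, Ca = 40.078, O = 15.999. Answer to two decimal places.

25.56 wt%

Formula mass = 219.386 g/mol.
1 Ca → 1.0000 mol CaO per formula unit; M(CaO) = 56.077, so CaO mass = 56.077 g.
56.077/219.386 × 100 = 25.56 wt%.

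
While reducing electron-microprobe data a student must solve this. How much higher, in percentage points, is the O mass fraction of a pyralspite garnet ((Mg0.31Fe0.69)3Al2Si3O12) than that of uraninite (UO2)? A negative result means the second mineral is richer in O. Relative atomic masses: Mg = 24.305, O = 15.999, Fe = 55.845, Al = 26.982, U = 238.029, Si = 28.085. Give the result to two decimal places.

First mineral: 191.988 g O in 468.410 g formula = 40.99 wt% O.
Second mineral: 31.998 g O in 270.027 g formula = 11.85 wt% O.
40.99% − 11.85% gives a difference of 29.14 percentage points.

29.14 percentage points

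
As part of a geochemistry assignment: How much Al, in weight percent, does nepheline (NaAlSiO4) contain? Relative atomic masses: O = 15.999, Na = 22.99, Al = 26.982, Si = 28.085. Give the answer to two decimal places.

Formula mass = 1*22.99 + 1*26.982 + 1*28.085 + 4*15.999 = 142.053 g/mol, of which 26.982 g is Al.
So Al makes up 26.982/142.053 = 0.1899 of the mass, i.e. 18.99%.

18.99 weight percent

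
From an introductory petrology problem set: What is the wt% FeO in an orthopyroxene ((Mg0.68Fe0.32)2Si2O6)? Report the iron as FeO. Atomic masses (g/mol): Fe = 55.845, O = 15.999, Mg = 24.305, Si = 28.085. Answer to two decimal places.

Formula mass = 220.960 g/mol.
0.64 Fe → 0.6400 mol FeO per formula unit; M(FeO) = 71.844, so FeO mass = 45.980 g.
45.980/220.960 × 100 = 20.81 wt%.

20.81 wt%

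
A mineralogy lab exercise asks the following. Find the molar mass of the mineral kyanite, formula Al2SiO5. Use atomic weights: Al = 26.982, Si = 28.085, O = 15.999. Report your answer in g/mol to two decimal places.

162.04 g/mol

Al: 2 × 26.982 = 53.9640
Si: 1 × 28.085 = 28.0850
O: 5 × 15.999 = 79.9950
Summing the contributions gives the formula mass.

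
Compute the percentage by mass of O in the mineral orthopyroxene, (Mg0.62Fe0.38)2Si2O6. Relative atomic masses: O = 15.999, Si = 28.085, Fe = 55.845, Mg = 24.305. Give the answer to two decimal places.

42.71 weight percent

Molar mass of (Mg0.62Fe0.38)2Si2O6: 1.24*24.305 + 0.76*55.845 + 2*28.085 + 6*15.999 = 224.744 g/mol.
Mass of O per formula unit: 6 × 15.999 = 95.994 g.
Weight fraction O = 95.994 / 224.744 = 0.4271.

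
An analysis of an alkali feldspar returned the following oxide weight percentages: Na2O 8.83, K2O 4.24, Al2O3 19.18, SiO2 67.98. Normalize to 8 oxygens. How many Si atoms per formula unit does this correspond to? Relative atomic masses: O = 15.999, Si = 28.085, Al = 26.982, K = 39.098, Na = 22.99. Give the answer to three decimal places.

3.002 Si apfu

8.83 wt% Na2O ÷ 61.979 g/mol = 0.14247 mol, giving 0.28494 Na and 0.14247 O.
4.24 wt% K2O ÷ 94.195 g/mol = 0.04501 mol, giving 0.09002 K and 0.04501 O.
19.18 wt% Al2O3 ÷ 101.961 g/mol = 0.18811 mol, giving 0.37622 Al and 0.56433 O.
67.98 wt% SiO2 ÷ 60.083 g/mol = 1.13143 mol, giving 1.13143 Si and 2.26286 O.
Oxygen sums to 3.01467; scaling by 8/3.01467 = 2.65369 puts the formula on 8 O.
Si: 1.13143 × 2.65369 = 3.002 atoms per formula unit.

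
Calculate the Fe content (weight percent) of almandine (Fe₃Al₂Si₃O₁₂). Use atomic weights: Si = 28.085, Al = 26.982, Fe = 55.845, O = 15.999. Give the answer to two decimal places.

Formula mass = 3×55.845 + 2×26.982 + 3×28.085 + 12×15.999 = 497.742 g/mol, of which 167.535 g is Fe.
So Fe makes up 167.535/497.742 = 0.3366 of the mass, i.e. 33.66%.

33.66 weight percent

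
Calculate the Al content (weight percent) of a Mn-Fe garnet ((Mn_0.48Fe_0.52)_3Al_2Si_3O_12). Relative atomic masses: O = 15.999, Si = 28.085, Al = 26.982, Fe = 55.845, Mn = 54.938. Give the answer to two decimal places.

10.87 weight percent

M((Mn_0.48Fe_0.52)_3Al_2Si_3O_12) = 496.436 g/mol.
Al contributes 2 × 26.982 = 53.964 g per mole.
53.964/496.436 = 0.1087 → 10.87%.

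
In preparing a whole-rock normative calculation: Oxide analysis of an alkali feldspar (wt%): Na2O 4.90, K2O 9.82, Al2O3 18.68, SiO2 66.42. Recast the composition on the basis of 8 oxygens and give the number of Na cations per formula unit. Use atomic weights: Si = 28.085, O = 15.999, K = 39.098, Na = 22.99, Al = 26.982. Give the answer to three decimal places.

0.430 Na apfu

Na2O: 4.90/61.979 = 0.07906 mol → 0.15812 mol Na, 0.07906 mol O.
K2O: 9.82/94.195 = 0.10425 mol → 0.20850 mol K, 0.10425 mol O.
Al2O3: 18.68/101.961 = 0.18321 mol → 0.36642 mol Al, 0.54963 mol O.
SiO2: 66.42/60.083 = 1.10547 mol → 1.10547 mol Si, 2.21094 mol O.
Total oxygen = 2.94388 mol. Normalization factor = 8/2.94388 = 2.71750.
Na per 8 O = 0.15812 × 2.71750 = 0.430.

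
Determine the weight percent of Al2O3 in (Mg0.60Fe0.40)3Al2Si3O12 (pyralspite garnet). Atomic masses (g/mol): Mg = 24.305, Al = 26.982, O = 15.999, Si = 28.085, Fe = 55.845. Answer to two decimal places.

23.12 wt%

Formula mass = 440.970 g/mol.
2 Al → 1.0000 mol Al2O3 per formula unit; M(Al2O3) = 101.961, so Al2O3 mass = 101.961 g.
101.961/440.970 × 100 = 23.12 wt%.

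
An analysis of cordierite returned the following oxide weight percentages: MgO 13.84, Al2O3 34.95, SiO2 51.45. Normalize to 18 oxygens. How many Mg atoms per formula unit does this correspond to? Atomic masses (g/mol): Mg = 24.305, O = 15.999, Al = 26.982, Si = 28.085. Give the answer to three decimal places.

2.004 Mg apfu

MgO (M=40.304): mol = 0.34339; Mg = 0.34339, O = 0.34339.
Al2O3 (M=101.961): mol = 0.34278; Al = 0.68556, O = 1.02834.
SiO2 (M=60.083): mol = 0.85632; Si = 0.85632, O = 1.71264.
ΣO = 3.08437; factor = 18/ΣO = 5.83588.
Mg apfu = 0.34339 × 5.83588 = 2.004.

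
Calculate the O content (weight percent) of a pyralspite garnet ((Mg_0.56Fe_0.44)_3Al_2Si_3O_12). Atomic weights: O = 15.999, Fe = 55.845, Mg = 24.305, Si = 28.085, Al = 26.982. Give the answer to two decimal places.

M((Mg_0.56Fe_0.44)_3Al_2Si_3O_12) = 444.755 g/mol.
O contributes 12 × 15.999 = 191.988 g per mole.
191.988/444.755 = 0.4317 → 43.17%.

43.17 weight percent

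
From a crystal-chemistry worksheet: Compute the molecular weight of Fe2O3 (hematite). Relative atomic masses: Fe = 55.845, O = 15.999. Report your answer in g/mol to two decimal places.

159.69 g/mol

M = 2*55.845 + 3*15.999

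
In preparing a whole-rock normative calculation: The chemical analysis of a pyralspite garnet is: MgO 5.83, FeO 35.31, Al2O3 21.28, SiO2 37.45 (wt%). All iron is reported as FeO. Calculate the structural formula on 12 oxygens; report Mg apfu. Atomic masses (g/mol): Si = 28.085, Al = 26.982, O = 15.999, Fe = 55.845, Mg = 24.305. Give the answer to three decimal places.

0.692 Mg apfu

5.83 wt% MgO ÷ 40.304 g/mol = 0.14465 mol, giving 0.14465 Mg and 0.14465 O.
35.31 wt% FeO ÷ 71.844 g/mol = 0.49148 mol, giving 0.49148 Fe and 0.49148 O.
21.28 wt% Al2O3 ÷ 101.961 g/mol = 0.20871 mol, giving 0.41742 Al and 0.62613 O.
37.45 wt% SiO2 ÷ 60.083 g/mol = 0.62330 mol, giving 0.62330 Si and 1.24660 O.
Oxygen sums to 2.50886; scaling by 12/2.50886 = 4.78305 puts the formula on 12 O.
Mg: 0.14465 × 4.78305 = 0.692 atoms per formula unit.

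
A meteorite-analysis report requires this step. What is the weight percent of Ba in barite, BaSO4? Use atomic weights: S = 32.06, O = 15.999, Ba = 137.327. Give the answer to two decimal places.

Formula mass = 1×137.327 + 1×32.06 + 4×15.999 = 233.383 g/mol, of which 137.327 g is Ba.
So Ba makes up 137.327/233.383 = 0.5884 of the mass, i.e. 58.84%.

58.84 wt%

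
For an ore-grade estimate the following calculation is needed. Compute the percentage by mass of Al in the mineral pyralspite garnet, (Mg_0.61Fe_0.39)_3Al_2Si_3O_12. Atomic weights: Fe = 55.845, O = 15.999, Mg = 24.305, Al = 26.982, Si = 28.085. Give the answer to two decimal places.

M((Mg_0.61Fe_0.39)_3Al_2Si_3O_12) = 440.024 g/mol.
Al contributes 2 × 26.982 = 53.964 g per mole.
53.964/440.024 = 0.1226 → 12.26%.

12.26 weight percent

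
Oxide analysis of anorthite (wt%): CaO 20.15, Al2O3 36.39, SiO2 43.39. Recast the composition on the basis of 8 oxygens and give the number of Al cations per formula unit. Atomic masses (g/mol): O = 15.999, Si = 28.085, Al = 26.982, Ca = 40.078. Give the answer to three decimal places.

CaO: 20.15/56.077 = 0.35933 mol → 0.35933 mol Ca, 0.35933 mol O.
Al2O3: 36.39/101.961 = 0.35690 mol → 0.71380 mol Al, 1.07070 mol O.
SiO2: 43.39/60.083 = 0.72217 mol → 0.72217 mol Si, 1.44434 mol O.
Total oxygen = 2.87437 mol. Normalization factor = 8/2.87437 = 2.78322.
Al per 8 O = 0.71380 × 2.78322 = 1.987.

1.987 Al apfu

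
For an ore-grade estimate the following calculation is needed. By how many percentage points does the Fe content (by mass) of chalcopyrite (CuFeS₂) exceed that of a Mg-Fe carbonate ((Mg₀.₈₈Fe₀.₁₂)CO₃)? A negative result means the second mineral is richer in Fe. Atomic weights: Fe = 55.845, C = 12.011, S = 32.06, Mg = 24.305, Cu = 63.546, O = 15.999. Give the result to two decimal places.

First mineral: 55.845 g Fe in 183.511 g formula = 30.43 wt% Fe.
Second mineral: 6.701 g Fe in 88.098 g formula = 7.61 wt% Fe.
30.43% − 7.61% gives a difference of 22.82 percentage points.

22.82 percentage points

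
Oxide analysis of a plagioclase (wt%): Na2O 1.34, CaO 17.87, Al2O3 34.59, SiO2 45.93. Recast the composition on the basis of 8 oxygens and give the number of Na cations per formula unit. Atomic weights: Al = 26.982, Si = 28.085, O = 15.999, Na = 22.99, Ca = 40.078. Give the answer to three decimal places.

1.34 wt% Na2O ÷ 61.979 g/mol = 0.02162 mol, giving 0.04324 Na and 0.02162 O.
17.87 wt% CaO ÷ 56.077 g/mol = 0.31867 mol, giving 0.31867 Ca and 0.31867 O.
34.59 wt% Al2O3 ÷ 101.961 g/mol = 0.33925 mol, giving 0.67850 Al and 1.01775 O.
45.93 wt% SiO2 ÷ 60.083 g/mol = 0.76444 mol, giving 0.76444 Si and 1.52888 O.
Oxygen sums to 2.88692; scaling by 8/2.88692 = 2.77112 puts the formula on 8 O.
Na: 0.04324 × 2.77112 = 0.120 atoms per formula unit.

0.120 Na apfu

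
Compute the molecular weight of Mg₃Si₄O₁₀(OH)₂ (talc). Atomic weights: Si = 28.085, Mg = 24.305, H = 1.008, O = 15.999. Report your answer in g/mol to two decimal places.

379.26 g/mol

Mg: 3 × 24.305 = 72.9150
Si: 4 × 28.085 = 112.3400
O: 12 × 15.999 = 191.9880
H: 2 × 1.008 = 2.0160
Summing the contributions gives the formula mass.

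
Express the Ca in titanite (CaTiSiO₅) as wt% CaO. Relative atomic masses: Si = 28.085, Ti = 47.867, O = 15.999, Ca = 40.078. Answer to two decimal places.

Molar mass of CaTiSiO₅ = 1*40.078 + 1*47.867 + 1*28.085 + 5*15.999 = 196.025 g/mol.
Each formula unit contains 1 Ca, equivalent to 1/1 = 1.0000 mol CaO.
M(CaO) = 1×40.078 + 1×15.999 = 56.077 g/mol.
Mass of CaO per formula unit = 1.0000 × 56.077 = 56.077 g.
CaO wt% = 56.077 / 196.025 × 100 = 28.61%.

28.61 wt%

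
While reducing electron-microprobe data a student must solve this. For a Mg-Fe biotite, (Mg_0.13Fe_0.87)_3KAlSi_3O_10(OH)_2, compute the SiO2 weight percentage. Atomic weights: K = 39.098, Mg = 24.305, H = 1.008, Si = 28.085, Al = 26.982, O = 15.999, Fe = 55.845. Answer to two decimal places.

M((Mg_0.13Fe_0.87)_3KAlSi_3O_10(OH)_2) = 499.573 g/mol; M(SiO2) = 60.083 g/mol.
Moles SiO2 per formula unit = 3 Si ÷ 1 = 3.0000.
SiO2 fraction = (3.0000 × 60.083) / 499.573 = 180.249/499.573 = 0.3608.

36.08 wt%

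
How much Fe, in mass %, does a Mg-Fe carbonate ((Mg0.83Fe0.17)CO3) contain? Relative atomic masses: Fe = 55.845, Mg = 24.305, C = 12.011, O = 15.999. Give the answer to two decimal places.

M((Mg0.83Fe0.17)CO3) = 89.675 g/mol.
Fe contributes 0.17 × 55.845 = 9.494 g per mole.
9.494/89.675 = 0.1059 → 10.59%.

10.59 mass %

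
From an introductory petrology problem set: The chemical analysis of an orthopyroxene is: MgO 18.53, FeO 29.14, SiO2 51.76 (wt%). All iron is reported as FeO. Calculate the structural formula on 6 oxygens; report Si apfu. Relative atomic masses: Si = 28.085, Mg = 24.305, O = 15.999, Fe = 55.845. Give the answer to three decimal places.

1.997 Si apfu

MgO (M=40.304): mol = 0.45976; Mg = 0.45976, O = 0.45976.
FeO (M=71.844): mol = 0.40560; Fe = 0.40560, O = 0.40560.
SiO2 (M=60.083): mol = 0.86147; Si = 0.86147, O = 1.72294.
ΣO = 2.58830; factor = 6/ΣO = 2.31812.
Si apfu = 0.86147 × 2.31812 = 1.997.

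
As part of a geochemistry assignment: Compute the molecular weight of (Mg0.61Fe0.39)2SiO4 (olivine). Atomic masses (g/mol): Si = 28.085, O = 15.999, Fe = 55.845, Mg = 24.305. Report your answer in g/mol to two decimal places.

165.29 g/mol

M = 1.22*24.305 + 0.78*55.845 + 1*28.085 + 4*15.999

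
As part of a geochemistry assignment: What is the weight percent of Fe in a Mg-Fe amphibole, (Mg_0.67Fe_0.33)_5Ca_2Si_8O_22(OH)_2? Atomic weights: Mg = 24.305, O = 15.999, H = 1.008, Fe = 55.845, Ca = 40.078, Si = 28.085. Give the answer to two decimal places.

10.66 mass %

Formula mass = 3.35·24.305 + 1.65·55.845 + 2·40.078 + 8·28.085 + 24·15.999 + 2·1.008 = 864.394 g/mol, of which 92.144 g is Fe.
So Fe makes up 92.144/864.394 = 0.1066 of the mass, i.e. 10.66%.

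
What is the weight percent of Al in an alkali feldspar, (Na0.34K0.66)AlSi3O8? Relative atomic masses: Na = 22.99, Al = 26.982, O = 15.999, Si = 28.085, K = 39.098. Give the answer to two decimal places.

9.89 wt%

Formula mass = 0.34·22.99 + 0.66·39.098 + 1·26.982 + 3·28.085 + 8·15.999 = 272.850 g/mol, of which 26.982 g is Al.
So Al makes up 26.982/272.850 = 0.0989 of the mass, i.e. 9.89%.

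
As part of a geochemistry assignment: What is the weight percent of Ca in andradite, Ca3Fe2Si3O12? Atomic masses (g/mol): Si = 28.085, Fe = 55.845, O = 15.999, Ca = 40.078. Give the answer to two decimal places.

Formula mass = 3·40.078 + 2·55.845 + 3·28.085 + 12·15.999 = 508.167 g/mol, of which 120.234 g is Ca.
So Ca makes up 120.234/508.167 = 0.2366 of the mass, i.e. 23.66%.

23.66 mass %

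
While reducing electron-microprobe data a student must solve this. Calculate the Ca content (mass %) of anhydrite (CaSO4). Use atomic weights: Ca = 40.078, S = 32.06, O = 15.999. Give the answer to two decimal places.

M(CaSO4) = 136.134 g/mol.
Ca contributes 1 × 40.078 = 40.078 g per mole.
40.078/136.134 = 0.2944 → 29.44%.

29.44 mass %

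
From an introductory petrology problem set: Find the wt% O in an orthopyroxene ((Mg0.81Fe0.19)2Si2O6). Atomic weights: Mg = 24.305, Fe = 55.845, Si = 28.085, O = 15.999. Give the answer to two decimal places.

45.12 mass %

Formula mass = 1.62×24.305 + 0.38×55.845 + 2×28.085 + 6×15.999 = 212.759 g/mol, of which 95.994 g is O.
So O makes up 95.994/212.759 = 0.4512 of the mass, i.e. 45.12%.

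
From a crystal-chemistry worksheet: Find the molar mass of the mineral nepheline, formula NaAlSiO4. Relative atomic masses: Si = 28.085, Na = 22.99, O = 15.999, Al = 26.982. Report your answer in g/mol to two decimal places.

The formula mass is the sum 1·22.99 + 1·26.982 + 1·28.085 + 4·15.999.

142.05 g/mol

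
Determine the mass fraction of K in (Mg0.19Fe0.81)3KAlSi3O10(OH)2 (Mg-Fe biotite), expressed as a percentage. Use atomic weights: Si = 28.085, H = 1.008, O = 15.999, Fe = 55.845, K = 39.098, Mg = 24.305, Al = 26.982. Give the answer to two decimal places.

Formula mass = 0.57*24.305 + 2.43*55.845 + 1*39.098 + 1*26.982 + 3*28.085 + 12*15.999 + 2*1.008 = 493.896 g/mol, of which 39.098 g is K.
So K makes up 39.098/493.896 = 0.0792 of the mass, i.e. 7.92%.

7.92 weight percent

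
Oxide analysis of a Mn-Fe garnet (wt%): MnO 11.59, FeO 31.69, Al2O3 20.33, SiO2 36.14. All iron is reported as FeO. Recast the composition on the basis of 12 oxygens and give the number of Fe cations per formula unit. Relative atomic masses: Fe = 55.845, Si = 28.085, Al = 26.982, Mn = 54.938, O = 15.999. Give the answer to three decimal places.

2.200 Fe apfu

MnO: 11.59/70.937 = 0.16338 mol → 0.16338 mol Mn, 0.16338 mol O.
FeO: 31.69/71.844 = 0.44109 mol → 0.44109 mol Fe, 0.44109 mol O.
Al2O3: 20.33/101.961 = 0.19939 mol → 0.39878 mol Al, 0.59817 mol O.
SiO2: 36.14/60.083 = 0.60150 mol → 0.60150 mol Si, 1.20300 mol O.
Total oxygen = 2.40564 mol. Normalization factor = 12/2.40564 = 4.98828.
Fe per 12 O = 0.44109 × 4.98828 = 2.200.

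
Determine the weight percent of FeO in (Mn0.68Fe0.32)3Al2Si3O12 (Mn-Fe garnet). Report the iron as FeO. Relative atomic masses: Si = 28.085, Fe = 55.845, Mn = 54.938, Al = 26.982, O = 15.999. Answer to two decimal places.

M((Mn0.68Fe0.32)3Al2Si3O12) = 495.892 g/mol; M(FeO) = 71.844 g/mol.
Moles FeO per formula unit = 0.96 Fe ÷ 1 = 0.9600.
FeO fraction = (0.9600 × 71.844) / 495.892 = 68.970/495.892 = 0.1391.

13.91 wt%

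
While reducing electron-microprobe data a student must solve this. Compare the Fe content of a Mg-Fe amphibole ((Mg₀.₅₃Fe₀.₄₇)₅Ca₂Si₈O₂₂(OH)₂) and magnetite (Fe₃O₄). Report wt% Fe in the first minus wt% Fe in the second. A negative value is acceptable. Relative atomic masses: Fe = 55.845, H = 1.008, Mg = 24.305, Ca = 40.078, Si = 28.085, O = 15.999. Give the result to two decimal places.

Fe in (Mg₀.₅₃Fe₀.₄₇)₅Ca₂Si₈O₂₂(OH)₂: molar mass 886.472 g/mol; 2.35×55.845 = 131.236 g → 14.80 wt%.
Fe in Fe₃O₄: molar mass 231.531 g/mol; 3×55.845 = 167.535 g → 72.36 wt%.
Difference = 14.80 − 72.36 = -57.56 percentage points.

-57.56 percentage points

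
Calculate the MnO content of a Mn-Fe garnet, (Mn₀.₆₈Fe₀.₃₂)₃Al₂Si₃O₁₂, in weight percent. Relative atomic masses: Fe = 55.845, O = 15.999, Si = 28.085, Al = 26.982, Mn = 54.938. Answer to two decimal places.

29.18 wt%

M((Mn₀.₆₈Fe₀.₃₂)₃Al₂Si₃O₁₂) = 495.892 g/mol; M(MnO) = 70.937 g/mol.
Moles MnO per formula unit = 2.04 Mn ÷ 1 = 2.0400.
MnO fraction = (2.0400 × 70.937) / 495.892 = 144.711/495.892 = 0.2918.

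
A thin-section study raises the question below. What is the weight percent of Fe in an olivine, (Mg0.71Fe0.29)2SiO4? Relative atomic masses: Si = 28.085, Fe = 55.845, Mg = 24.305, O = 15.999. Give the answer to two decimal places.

Formula mass = 1.42·24.305 + 0.58·55.845 + 1·28.085 + 4·15.999 = 158.984 g/mol, of which 32.390 g is Fe.
So Fe makes up 32.390/158.984 = 0.2037 of the mass, i.e. 20.37%.

20.37 wt%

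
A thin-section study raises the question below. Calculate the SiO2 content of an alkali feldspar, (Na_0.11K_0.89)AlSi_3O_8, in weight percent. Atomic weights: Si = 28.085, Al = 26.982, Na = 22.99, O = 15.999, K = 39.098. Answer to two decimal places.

Molar mass of (Na_0.11K_0.89)AlSi_3O_8 = 0.11·22.99 + 0.89·39.098 + 1·26.982 + 3·28.085 + 8·15.999 = 276.555 g/mol.
Each formula unit contains 3 Si, equivalent to 3/1 = 3.0000 mol SiO2.
M(SiO2) = 1×28.085 + 2×15.999 = 60.083 g/mol.
Mass of SiO2 per formula unit = 3.0000 × 60.083 = 180.249 g.
SiO2 wt% = 180.249 / 276.555 × 100 = 65.18%.

65.18 wt%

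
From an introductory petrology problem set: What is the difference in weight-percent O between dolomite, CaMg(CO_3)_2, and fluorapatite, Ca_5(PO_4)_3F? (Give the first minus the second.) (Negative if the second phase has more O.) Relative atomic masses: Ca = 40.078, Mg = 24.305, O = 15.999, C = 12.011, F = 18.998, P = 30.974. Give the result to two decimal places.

13.99 percentage points

O in CaMg(CO_3)_2: molar mass 184.399 g/mol; 6×15.999 = 95.994 g → 52.06 wt%.
O in Ca_5(PO_4)_3F: molar mass 504.298 g/mol; 12×15.999 = 191.988 g → 38.07 wt%.
Difference = 52.06 − 38.07 = 13.99 percentage points.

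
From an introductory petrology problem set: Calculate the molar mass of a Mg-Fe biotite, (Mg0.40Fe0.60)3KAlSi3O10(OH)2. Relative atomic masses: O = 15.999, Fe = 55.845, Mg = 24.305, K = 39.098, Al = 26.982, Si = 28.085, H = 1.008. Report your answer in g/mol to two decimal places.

M = 1.20(24.305) + 1.80(55.845) + 1(39.098) + 1(26.982) + 3(28.085) + 12(15.999) + 2(1.008)

474.03 g/mol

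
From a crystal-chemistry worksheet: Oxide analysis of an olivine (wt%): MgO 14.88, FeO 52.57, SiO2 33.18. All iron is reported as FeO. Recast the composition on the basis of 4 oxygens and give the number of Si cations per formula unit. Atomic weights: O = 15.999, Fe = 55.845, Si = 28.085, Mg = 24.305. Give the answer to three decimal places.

1.002 Si apfu

MgO: 14.88/40.304 = 0.36919 mol → 0.36919 mol Mg, 0.36919 mol O.
FeO: 52.57/71.844 = 0.73172 mol → 0.73172 mol Fe, 0.73172 mol O.
SiO2: 33.18/60.083 = 0.55224 mol → 0.55224 mol Si, 1.10448 mol O.
Total oxygen = 2.20539 mol. Normalization factor = 4/2.20539 = 1.81374.
Si per 4 O = 0.55224 × 1.81374 = 1.002.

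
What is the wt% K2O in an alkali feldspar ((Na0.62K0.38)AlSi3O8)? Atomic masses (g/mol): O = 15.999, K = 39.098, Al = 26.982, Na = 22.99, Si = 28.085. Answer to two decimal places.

Molar mass of (Na0.62K0.38)AlSi3O8 = 0.62*22.99 + 0.38*39.098 + 1*26.982 + 3*28.085 + 8*15.999 = 268.340 g/mol.
Each formula unit contains 0.38 K, equivalent to 0.38/2 = 0.1900 mol K2O.
M(K2O) = 2×39.098 + 1×15.999 = 94.195 g/mol.
Mass of K2O per formula unit = 0.1900 × 94.195 = 17.897 g.
K2O wt% = 17.897 / 268.340 × 100 = 6.67%.

6.67 wt%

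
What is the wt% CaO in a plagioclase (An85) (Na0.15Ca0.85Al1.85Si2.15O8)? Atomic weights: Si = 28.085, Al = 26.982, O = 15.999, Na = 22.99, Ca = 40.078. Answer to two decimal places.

17.28 wt%

M(Na0.15Ca0.85Al1.85Si2.15O8) = 275.806 g/mol; M(CaO) = 56.077 g/mol.
Moles CaO per formula unit = 0.85 Ca ÷ 1 = 0.8500.
CaO fraction = (0.8500 × 56.077) / 275.806 = 47.665/275.806 = 0.1728.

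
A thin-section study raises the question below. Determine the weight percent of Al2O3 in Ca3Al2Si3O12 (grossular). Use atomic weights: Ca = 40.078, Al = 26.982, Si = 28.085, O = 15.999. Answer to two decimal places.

22.64 wt%

Molar mass of Ca3Al2Si3O12 = 3×40.078 + 2×26.982 + 3×28.085 + 12×15.999 = 450.441 g/mol.
Each formula unit contains 2 Al, equivalent to 2/2 = 1.0000 mol Al2O3.
M(Al2O3) = 2×26.982 + 3×15.999 = 101.961 g/mol.
Mass of Al2O3 per formula unit = 1.0000 × 101.961 = 101.961 g.
Al2O3 wt% = 101.961 / 450.441 × 100 = 22.64%.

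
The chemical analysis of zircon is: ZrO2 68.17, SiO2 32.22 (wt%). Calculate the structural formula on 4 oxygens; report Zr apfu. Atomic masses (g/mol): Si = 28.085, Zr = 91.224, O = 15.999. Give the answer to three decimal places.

1.016 Zr apfu

68.17 wt% ZrO2 ÷ 123.222 g/mol = 0.55323 mol, giving 0.55323 Zr and 1.10646 O.
32.22 wt% SiO2 ÷ 60.083 g/mol = 0.53626 mol, giving 0.53626 Si and 1.07252 O.
Oxygen sums to 2.17898; scaling by 4/2.17898 = 1.83572 puts the formula on 4 O.
Zr: 0.55323 × 1.83572 = 1.016 atoms per formula unit.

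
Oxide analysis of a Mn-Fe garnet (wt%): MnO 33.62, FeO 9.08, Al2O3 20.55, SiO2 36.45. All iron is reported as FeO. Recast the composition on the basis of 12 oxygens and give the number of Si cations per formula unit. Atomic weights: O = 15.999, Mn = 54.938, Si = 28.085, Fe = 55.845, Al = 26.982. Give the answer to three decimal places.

3.010 Si apfu

MnO: 33.62/70.937 = 0.47394 mol → 0.47394 mol Mn, 0.47394 mol O.
FeO: 9.08/71.844 = 0.12638 mol → 0.12638 mol Fe, 0.12638 mol O.
Al2O3: 20.55/101.961 = 0.20155 mol → 0.40310 mol Al, 0.60465 mol O.
SiO2: 36.45/60.083 = 0.60666 mol → 0.60666 mol Si, 1.21332 mol O.
Total oxygen = 2.41829 mol. Normalization factor = 12/2.41829 = 4.96218.
Si per 12 O = 0.60666 × 4.96218 = 3.010.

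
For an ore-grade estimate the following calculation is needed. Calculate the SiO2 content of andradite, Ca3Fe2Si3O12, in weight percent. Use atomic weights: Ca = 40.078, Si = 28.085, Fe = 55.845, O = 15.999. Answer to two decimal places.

35.47 wt%

M(Ca3Fe2Si3O12) = 508.167 g/mol; M(SiO2) = 60.083 g/mol.
Moles SiO2 per formula unit = 3 Si ÷ 1 = 3.0000.
SiO2 fraction = (3.0000 × 60.083) / 508.167 = 180.249/508.167 = 0.3547.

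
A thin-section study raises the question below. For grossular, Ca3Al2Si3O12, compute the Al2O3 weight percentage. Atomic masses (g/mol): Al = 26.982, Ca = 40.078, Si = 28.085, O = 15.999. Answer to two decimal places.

22.64 wt%

M(Ca3Al2Si3O12) = 450.441 g/mol; M(Al2O3) = 101.961 g/mol.
Moles Al2O3 per formula unit = 2 Al ÷ 2 = 1.0000.
Al2O3 fraction = (1.0000 × 101.961) / 450.441 = 101.961/450.441 = 0.2264.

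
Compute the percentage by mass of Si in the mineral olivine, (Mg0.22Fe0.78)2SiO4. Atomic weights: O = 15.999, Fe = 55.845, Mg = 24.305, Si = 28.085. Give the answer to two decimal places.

M((Mg0.22Fe0.78)2SiO4) = 189.893 g/mol.
Si contributes 1 × 28.085 = 28.085 g per mole.
28.085/189.893 = 0.1479 → 14.79%.

14.79 wt%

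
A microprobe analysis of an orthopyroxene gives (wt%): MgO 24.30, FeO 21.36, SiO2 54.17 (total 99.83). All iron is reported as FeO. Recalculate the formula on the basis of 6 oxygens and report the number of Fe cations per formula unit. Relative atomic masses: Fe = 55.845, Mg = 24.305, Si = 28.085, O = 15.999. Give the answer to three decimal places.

MgO: 24.30/40.304 = 0.60292 mol → 0.60292 mol Mg, 0.60292 mol O.
FeO: 21.36/71.844 = 0.29731 mol → 0.29731 mol Fe, 0.29731 mol O.
SiO2: 54.17/60.083 = 0.90159 mol → 0.90159 mol Si, 1.80318 mol O.
Total oxygen = 2.70341 mol. Normalization factor = 6/2.70341 = 2.21942.
Fe per 6 O = 0.29731 × 2.21942 = 0.660.

0.660 Fe apfu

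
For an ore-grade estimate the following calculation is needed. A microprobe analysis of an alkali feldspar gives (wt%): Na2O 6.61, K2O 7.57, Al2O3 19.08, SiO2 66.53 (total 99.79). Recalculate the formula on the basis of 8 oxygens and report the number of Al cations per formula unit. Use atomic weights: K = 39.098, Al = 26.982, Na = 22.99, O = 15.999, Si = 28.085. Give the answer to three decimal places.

Na2O (M=61.979): mol = 0.10665; Na = 0.21330, O = 0.10665.
K2O (M=94.195): mol = 0.08037; K = 0.16074, O = 0.08037.
Al2O3 (M=101.961): mol = 0.18713; Al = 0.37426, O = 0.56139.
SiO2 (M=60.083): mol = 1.10730; Si = 1.10730, O = 2.21460.
ΣO = 2.96301; factor = 8/ΣO = 2.69996.
Al apfu = 0.37426 × 2.69996 = 1.010.

1.010 Al apfu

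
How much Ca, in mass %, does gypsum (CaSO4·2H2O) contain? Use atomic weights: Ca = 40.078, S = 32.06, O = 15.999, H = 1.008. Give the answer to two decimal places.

M(CaSO4·2H2O) = 172.164 g/mol.
Ca contributes 1 × 40.078 = 40.078 g per mole.
40.078/172.164 = 0.2328 → 23.28%.

23.28 mass %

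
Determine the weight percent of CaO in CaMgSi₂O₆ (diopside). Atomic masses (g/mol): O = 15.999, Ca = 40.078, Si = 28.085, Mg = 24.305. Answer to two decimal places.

M(CaMgSi₂O₆) = 216.547 g/mol; M(CaO) = 56.077 g/mol.
Moles CaO per formula unit = 1 Ca ÷ 1 = 1.0000.
CaO fraction = (1.0000 × 56.077) / 216.547 = 56.077/216.547 = 0.2590.

25.90 wt%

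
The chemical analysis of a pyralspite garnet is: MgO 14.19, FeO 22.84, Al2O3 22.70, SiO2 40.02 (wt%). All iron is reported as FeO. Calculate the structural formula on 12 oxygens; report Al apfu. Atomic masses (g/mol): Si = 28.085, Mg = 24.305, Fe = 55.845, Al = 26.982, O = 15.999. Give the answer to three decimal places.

2.001 Al apfu

MgO: 14.19/40.304 = 0.35207 mol → 0.35207 mol Mg, 0.35207 mol O.
FeO: 22.84/71.844 = 0.31791 mol → 0.31791 mol Fe, 0.31791 mol O.
Al2O3: 22.70/101.961 = 0.22263 mol → 0.44526 mol Al, 0.66789 mol O.
SiO2: 40.02/60.083 = 0.66608 mol → 0.66608 mol Si, 1.33216 mol O.
Total oxygen = 2.67003 mol. Normalization factor = 12/2.67003 = 4.49433.
Al per 12 O = 0.44526 × 4.49433 = 2.001.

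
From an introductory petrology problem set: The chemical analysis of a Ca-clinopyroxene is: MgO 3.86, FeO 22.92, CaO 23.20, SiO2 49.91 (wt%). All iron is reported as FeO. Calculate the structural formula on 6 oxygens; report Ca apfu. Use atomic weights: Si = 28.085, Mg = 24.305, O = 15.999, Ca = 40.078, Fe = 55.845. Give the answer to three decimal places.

3.86 wt% MgO ÷ 40.304 g/mol = 0.09577 mol, giving 0.09577 Mg and 0.09577 O.
22.92 wt% FeO ÷ 71.844 g/mol = 0.31902 mol, giving 0.31902 Fe and 0.31902 O.
23.20 wt% CaO ÷ 56.077 g/mol = 0.41372 mol, giving 0.41372 Ca and 0.41372 O.
49.91 wt% SiO2 ÷ 60.083 g/mol = 0.83068 mol, giving 0.83068 Si and 1.66136 O.
Oxygen sums to 2.48987; scaling by 6/2.48987 = 2.40976 puts the formula on 6 O.
Ca: 0.41372 × 2.40976 = 0.997 atoms per formula unit.

0.997 Ca apfu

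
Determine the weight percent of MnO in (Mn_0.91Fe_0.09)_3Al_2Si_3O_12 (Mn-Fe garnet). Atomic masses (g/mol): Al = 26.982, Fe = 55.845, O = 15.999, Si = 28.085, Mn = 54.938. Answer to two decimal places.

39.10 wt%

M((Mn_0.91Fe_0.09)_3Al_2Si_3O_12) = 495.266 g/mol; M(MnO) = 70.937 g/mol.
Moles MnO per formula unit = 2.73 Mn ÷ 1 = 2.7300.
MnO fraction = (2.7300 × 70.937) / 495.266 = 193.658/495.266 = 0.3910.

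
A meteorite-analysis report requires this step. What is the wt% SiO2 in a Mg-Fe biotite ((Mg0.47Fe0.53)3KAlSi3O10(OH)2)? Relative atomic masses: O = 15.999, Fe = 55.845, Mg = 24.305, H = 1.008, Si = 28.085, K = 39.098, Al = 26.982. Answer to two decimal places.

38.56 wt%

Formula mass = 467.403 g/mol.
3 Si → 3.0000 mol SiO2 per formula unit; M(SiO2) = 60.083, so SiO2 mass = 180.249 g.
180.249/467.403 × 100 = 38.56 wt%.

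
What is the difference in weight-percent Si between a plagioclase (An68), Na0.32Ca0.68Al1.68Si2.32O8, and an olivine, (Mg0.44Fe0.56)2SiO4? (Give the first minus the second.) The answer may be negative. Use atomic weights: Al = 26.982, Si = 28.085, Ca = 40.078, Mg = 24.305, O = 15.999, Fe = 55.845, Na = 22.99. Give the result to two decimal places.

M(Na0.32Ca0.68Al1.68Si2.32O8) = 273.089 g/mol, so wt% Si = 65.157/273.089 × 100 = 23.86%.
M((Mg0.44Fe0.56)2SiO4) = 176.016 g/mol, so wt% Si = 28.085/176.016 × 100 = 15.96%.
23.86 − 15.96 = 7.90 pp.

7.90 percentage points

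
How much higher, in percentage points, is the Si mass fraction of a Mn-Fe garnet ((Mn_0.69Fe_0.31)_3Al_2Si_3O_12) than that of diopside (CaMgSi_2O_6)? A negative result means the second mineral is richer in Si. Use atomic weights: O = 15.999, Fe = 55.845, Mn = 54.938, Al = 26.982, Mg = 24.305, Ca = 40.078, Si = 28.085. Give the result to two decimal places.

First mineral: 84.255 g Si in 495.865 g formula = 16.99 wt% Si.
Second mineral: 56.170 g Si in 216.547 g formula = 25.94 wt% Si.
16.99% − 25.94% gives a difference of -8.95 percentage points.

-8.95 percentage points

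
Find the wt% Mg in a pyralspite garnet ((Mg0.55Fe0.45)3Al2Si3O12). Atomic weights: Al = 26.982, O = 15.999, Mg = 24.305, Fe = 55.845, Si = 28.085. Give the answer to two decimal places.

Formula mass = 1.65×24.305 + 1.35×55.845 + 2×26.982 + 3×28.085 + 12×15.999 = 445.701 g/mol, of which 40.103 g is Mg.
So Mg makes up 40.103/445.701 = 0.0900 of the mass, i.e. 9.00%.

9.00 weight percent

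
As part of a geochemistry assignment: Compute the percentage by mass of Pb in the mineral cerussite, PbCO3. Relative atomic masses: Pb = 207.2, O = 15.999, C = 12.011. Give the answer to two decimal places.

77.54 mass %

Molar mass of PbCO3: 1·207.2 + 1·12.011 + 3·15.999 = 267.208 g/mol.
Mass of Pb per formula unit: 1 × 207.2 = 207.200 g.
Weight fraction Pb = 207.200 / 267.208 = 0.7754.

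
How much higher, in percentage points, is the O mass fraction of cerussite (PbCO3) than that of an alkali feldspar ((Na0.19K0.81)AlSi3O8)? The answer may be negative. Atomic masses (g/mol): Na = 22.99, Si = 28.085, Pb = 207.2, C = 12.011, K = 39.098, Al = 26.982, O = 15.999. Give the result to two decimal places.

O in PbCO3: molar mass 267.208 g/mol; 3×15.999 = 47.997 g → 17.96 wt%.
O in (Na0.19K0.81)AlSi3O8: molar mass 275.266 g/mol; 8×15.999 = 127.992 g → 46.50 wt%.
Difference = 17.96 − 46.50 = -28.54 percentage points.

-28.54 percentage points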